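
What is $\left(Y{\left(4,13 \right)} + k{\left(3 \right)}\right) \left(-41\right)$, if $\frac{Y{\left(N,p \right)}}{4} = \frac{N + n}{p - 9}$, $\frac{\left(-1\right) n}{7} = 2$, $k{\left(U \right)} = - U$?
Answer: $533$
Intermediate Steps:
$n = -14$ ($n = \left(-7\right) 2 = -14$)
$Y{\left(N,p \right)} = \frac{4 \left(-14 + N\right)}{-9 + p}$ ($Y{\left(N,p \right)} = 4 \frac{N - 14}{p - 9} = 4 \frac{-14 + N}{-9 + p} = \frac{4 \left(-14 + N\right)}{-9 + p}$)
$\left(Y{\left(4,13 \right)} + k{\left(3 \right)}\right) \left(-41\right) = \left(\frac{4 \left(-14 + 4\right)}{-9 + 13} - 3\right) \left(-41\right) = \left(4 \cdot \frac{1}{4} \left(-10\right) - 3\right) \left(-41\right) = \left(-10 - 3\right) \left(-41\right) = \left(-13\right) \left(-41\right) = 533$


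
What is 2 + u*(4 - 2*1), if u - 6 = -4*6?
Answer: -34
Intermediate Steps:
u = -18 (u = 6 - 4*6 = 6 - 1*24 = 6 - 24 = -18)
2 + u*(4 - 2*1) = 2 - 18*(4 - 2*1) = 2 - 18*(4 - 2) = 2 - 18*2 = 2 - 36 = -34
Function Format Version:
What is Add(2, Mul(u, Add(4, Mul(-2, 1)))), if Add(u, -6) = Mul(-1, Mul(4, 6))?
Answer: -34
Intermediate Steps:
u = -18 (u = Add(6, Mul(-1, Mul(4, 6))) = Add(6, Mul(-1, 24)) = Add(6, -24) = -18)
Add(2, Mul(u, Add(4, Mul(-2, 1)))) = Add(2, Mul(-18, Add(4, Mul(-2, 1)))) = Add(2, Mul(-18, Add(4, -2))) = Add(2, Mul(-18, 2)) = Add(2, -36) = -34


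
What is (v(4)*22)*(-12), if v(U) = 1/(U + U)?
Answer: -33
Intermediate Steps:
v(U) = 1/(2*U)
(v(4)*22)*(-12) = (((½)/4)*22)*(-12) = (((½)*(¼))*22)*(-12) = ((⅛)*22)*(-12) = (11/4)*(-12) = -33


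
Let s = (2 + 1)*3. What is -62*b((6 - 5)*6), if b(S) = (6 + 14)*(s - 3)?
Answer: -7440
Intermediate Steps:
s = 9 (s = 3*3 = 9)
b(S) = 120 (b(S) = (6 + 14)*(9 - 3) = 20*6 = 120)
-62*b((6 - 5)*6) = -62*120 = -7440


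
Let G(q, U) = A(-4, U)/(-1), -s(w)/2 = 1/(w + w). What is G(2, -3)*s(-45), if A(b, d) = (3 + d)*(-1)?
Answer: 0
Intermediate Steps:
A(b, d) = -3 - d
s(w) = -1/w (s(w) = -2/(w + w) = -2*1/(2*w) = -1/w)
G(q, U) = 3 + U (G(q, U) = (-3 - U)/(-1) = (-3 - U)*(-1) = 3 + U)
G(2, -3)*s(-45) = (3 - 3)*(-1/(-45)) = 0*(-1*(-1/45)) = 0*(1/45) = 0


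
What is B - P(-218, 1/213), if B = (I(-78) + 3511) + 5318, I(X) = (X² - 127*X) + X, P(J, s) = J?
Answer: 24959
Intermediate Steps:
I(X) = X² - 126*X
B = 24741 (B = (-78*(-126 - 78) + 3511) + 5318 = (-78*(-204) + 3511) + 5318 = (15912 + 3511) + 5318 = 19423 + 5318 = 24741)
B - P(-218, 1/213) = 24741 - 1*(-218) = 24741 + 218 = 24959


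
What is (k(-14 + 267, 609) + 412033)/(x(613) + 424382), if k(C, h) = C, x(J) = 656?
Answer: 206143/212519 ≈ 0.97000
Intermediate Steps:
(k(-14 + 267, 609) + 412033)/(x(613) + 424382) = ((-14 + 267) + 412033)/(656 + 424382) = (253 + 412033)/425038 = 412286*(1/425038) = 206143/212519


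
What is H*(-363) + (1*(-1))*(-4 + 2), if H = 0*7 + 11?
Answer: -3991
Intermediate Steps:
H = 11 (H = 0 + 11 = 11)
H*(-363) + (1*(-1))*(-4 + 2) = 11*(-363) + (1*(-1))*(-4 + 2) = -3993 - 1*(-2) = -3993 + 2 = -3991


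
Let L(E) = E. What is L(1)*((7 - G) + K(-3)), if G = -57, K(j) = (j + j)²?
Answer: 100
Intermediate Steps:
K(j) = 4*j² (K(j) = (2*j)² = 4*j²)
L(1)*((7 - G) + K(-3)) = 1*((7 - 1*(-57)) + 4*(-3)²) = 1*((7 + 57) + 4*9) = 1*(64 + 36) = 1*100 = 100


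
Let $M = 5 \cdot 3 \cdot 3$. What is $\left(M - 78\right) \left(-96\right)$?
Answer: $3168$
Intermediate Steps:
$M = 45$ ($M = 15 \cdot 3 = 45$)
$\left(M - 78\right) \left(-96\right) = \left(45 - 78\right) \left(-96\right) = \left(-33\right) \left(-96\right) = 3168$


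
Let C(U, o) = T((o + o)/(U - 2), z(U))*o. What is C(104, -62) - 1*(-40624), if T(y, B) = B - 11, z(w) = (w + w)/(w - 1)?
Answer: 4241622/103 ≈ 41181.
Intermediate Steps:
z(w) = 2*w/(-1 + w) (z(w) = (2*w)/(-1 + w) = 2*w/(-1 + w))
T(y, B) = -11 + B
C(U, o) = o*(-11 + 2*U/(-1 + U)) (C(U, o) = (-11 + 2*U/(-1 + U))*o = o*(-11 + 2*U/(-1 + U)))
C(104, -62) - 1*(-40624) = -62*(11 - 9*104)/(-1 + 104) - 1*(-40624) = -62*(11 - 936)/103 + 40624 = -62*1/103*(-925) + 40624 = 57350/103 + 40624 = 4241622/103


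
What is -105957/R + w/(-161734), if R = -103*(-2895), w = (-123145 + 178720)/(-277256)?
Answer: -8206006487307/23093486780560 ≈ -0.35534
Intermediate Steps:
w = -55575/277256 (w = 55575*(-1/277256) = -55575/277256 ≈ -0.20045)
R = 298185
-105957/R + w/(-161734) = -105957/298185 - 55575/277256/(-161734) = -105957*1/298185 - 55575/277256*(-1/161734) = -183/515 + 55575/44841721904 = -8206006487307/23093486780560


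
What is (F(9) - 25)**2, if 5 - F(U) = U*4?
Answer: 3136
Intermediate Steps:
F(U) = 5 - 4*U (F(U) = 5 - U*4 = 5 - 4*U)
(F(9) - 25)**2 = ((5 - 4*9) - 25)**2 = ((5 - 36) - 25)**2 = (-31 - 25)**2 = (-56)**2 = 3136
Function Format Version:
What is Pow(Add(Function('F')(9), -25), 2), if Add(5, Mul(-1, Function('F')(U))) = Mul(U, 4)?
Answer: 3136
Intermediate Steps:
Function('F')(U) = Add(5, Mul(-4, U)) (Function('F')(U) = Add(5, Mul(-1, Mul(U, 4))) = Add(5, Mul(-1, Mul(4, U))) = Add(5, Mul(-4, U)))
Pow(Add(Function('F')(9), -25), 2) = Pow(Add(Add(5, Mul(-4, 9)), -25), 2) = Pow(Add(Add(5, -36), -25), 2) = Pow(Add(-31, -25), 2) = Pow(-56, 2) = 3136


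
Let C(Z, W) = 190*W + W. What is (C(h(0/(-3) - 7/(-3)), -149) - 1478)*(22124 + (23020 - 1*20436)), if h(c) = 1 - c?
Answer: -739683396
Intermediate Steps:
C(Z, W) = 191*W
(C(h(0/(-3) - 7/(-3)), -149) - 1478)*(22124 + (23020 - 1*20436)) = (191*(-149) - 1478)*(22124 + (23020 - 1*20436)) = (-28459 - 1478)*(22124 + (23020 - 20436)) = -29937*(22124 + 2584) = -29937*24708 = -739683396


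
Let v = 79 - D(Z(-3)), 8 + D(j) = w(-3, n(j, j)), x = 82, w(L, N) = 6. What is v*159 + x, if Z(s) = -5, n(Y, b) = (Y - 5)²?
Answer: 12961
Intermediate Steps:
n(Y, b) = (-5 + Y)²
D(j) = -2 (D(j) = -8 + 6 = -2)
v = 81 (v = 79 - 1*(-2) = 79 + 2 = 81)
v*159 + x = 81*159 + 82 = 12879 + 82 = 12961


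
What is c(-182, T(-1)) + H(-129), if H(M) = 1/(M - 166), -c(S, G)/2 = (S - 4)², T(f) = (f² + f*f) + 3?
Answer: -20411641/295 ≈ -69192.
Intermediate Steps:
T(f) = 3 + 2*f² (T(f) = (f² + f²) + 3 = 2*f² + 3 = 3 + 2*f²)
c(S, G) = -2*(-4 + S)² (c(S, G) = -2*(S - 4)² = -2*(-4 + S)²)
H(M) = 1/(-166 + M)
c(-182, T(-1)) + H(-129) = -2*(-4 - 182)² + 1/(-166 - 129) = -2*(-186)² + 1/(-295) = -2*34596 - 1/295 = -69192 - 1/295 = -20411641/295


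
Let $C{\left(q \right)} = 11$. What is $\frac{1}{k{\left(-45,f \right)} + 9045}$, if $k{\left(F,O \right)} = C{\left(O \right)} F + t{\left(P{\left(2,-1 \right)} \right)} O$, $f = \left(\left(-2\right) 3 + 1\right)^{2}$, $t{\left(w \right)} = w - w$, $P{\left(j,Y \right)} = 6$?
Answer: $\frac{1}{8550} \approx 0.00011696$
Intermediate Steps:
$t{\left(w \right)} = 0$
$f = 25$ ($f = \left(-6 + 1\right)^{2} = \left(-5\right)^{2} = 25$)
$k{\left(F,O \right)} = 11 F$ ($k{\left(F,O \right)} = 11 F + 0 O = 11 F + 0 = 11 F$)
$\frac{1}{k{\left(-45,f \right)} + 9045} = \frac{1}{11 \left(-45\right) + 9045} = \frac{1}{-495 + 9045} = \frac{1}{8550}$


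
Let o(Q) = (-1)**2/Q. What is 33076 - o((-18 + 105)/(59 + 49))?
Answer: 959168/29 ≈ 33075.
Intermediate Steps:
o(Q) = 1/Q
33076 - o((-18 + 105)/(59 + 49)) = 33076 - 1/((-18 + 105)/(59 + 49)) = 33076 - 1/(87/108) = 33076 - 1/(87*(1/108)) = 33076 - 1/29/36 = 33076 - 1*36/29 = 33076 - 36/29 = 959168/29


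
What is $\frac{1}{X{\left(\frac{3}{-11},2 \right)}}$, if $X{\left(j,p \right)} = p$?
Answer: $\frac{1}{2} \approx 0.5$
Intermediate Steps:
$\frac{1}{X{\left(\frac{3}{-11},2 \right)}} = \frac{1}{2}$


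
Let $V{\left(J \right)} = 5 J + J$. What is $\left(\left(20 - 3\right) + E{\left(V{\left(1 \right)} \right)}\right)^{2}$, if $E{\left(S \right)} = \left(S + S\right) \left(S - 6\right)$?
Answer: $289$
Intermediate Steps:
$V{\left(J \right)} = 6 J$
$E{\left(S \right)} = 2 S \left(-6 + S\right)$
$\left(\left(20 - 3\right) + E{\left(V{\left(1 \right)} \right)}\right)^{2} = \left(\left(20 - 3\right) + 2 \cdot 6 \cdot 1 \left(-6 + 6 \cdot 1\right)\right)^{2} = \left(\left(20 - 3\right) + 2 \cdot 6 \left(-6 + 6\right)\right)^{2} = \left(17 + 2 \cdot 6 \cdot 0\right)^{2} = \left(17 + 0\right)^{2} = 17^{2} = 289$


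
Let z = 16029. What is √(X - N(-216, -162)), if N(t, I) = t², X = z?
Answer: 3*I*√3403 ≈ 175.01*I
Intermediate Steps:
X = 16029
√(X - N(-216, -162)) = √(16029 - 1*(-216)²) = √(16029 - 1*46656) = √(16029 - 46656) = √(-30627) = 3*I*√3403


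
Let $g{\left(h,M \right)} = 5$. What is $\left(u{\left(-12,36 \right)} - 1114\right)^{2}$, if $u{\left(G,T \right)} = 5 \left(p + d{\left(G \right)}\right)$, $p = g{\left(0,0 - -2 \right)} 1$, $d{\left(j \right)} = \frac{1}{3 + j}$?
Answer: $\frac{96157636}{81} \approx 1.1871 \cdot 10^{6}$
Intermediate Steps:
$p = 5$ ($p = 5 \cdot 1 = 5$)
$u{\left(G,T \right)} = 25 + \frac{5}{3 + G}$ ($u{\left(G,T \right)} = 5 \left(5 + \frac{1}{3 + G}\right) = 25 + \frac{5}{3 + G}$)
$\left(u{\left(-12,36 \right)} - 1114\right)^{2} = \left(\frac{5 \left(16 + 5 \left(-12\right)\right)}{3 - 12} - 1114\right)^{2} = \left(\frac{5 \left(16 - 60\right)}{-9} - 1114\right)^{2} = \left(5 \left(- \frac{1}{9}\right) \left(-44\right) - 1114\right)^{2} = \left(\frac{220}{9} - 1114\right)^{2} = \left(- \frac{9806}{9}\right)^{2} = \frac{96157636}{81}$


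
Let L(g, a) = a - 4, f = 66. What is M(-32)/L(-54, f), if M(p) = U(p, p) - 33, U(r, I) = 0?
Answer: -33/62 ≈ -0.53226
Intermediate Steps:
L(g, a) = -4 + a
M(p) = -33 (M(p) = 0 - 33 = -33)
M(-32)/L(-54, f) = -33/(-4 + 66) = -33/62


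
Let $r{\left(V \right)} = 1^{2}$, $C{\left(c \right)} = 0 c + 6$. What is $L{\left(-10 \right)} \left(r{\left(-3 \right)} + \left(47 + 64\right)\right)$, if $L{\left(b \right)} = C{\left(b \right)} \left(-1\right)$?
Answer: $-672$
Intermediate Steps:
$C{\left(c \right)} = 6$ ($C{\left(c \right)} = 0 + 6 = 6$)
$r{\left(V \right)} = 1$
$L{\left(b \right)} = -6$ ($L{\left(b \right)} = 6 \left(-1\right) = -6$)
$L{\left(-10 \right)} \left(r{\left(-3 \right)} + \left(47 + 64\right)\right) = - 6 \left(1 + \left(47 + 64\right)\right) = - 6 \left(1 + 111\right) = \left(-6\right) 112 = -672$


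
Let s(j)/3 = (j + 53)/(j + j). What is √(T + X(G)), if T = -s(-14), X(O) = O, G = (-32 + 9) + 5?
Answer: 3*I*√301/14 ≈ 3.7177*I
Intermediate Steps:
s(j) = 3*(53 + j)/(2*j) (s(j) = 3*((j + 53)/(j + j)) = 3*((53 + j)/((2*j))) = 3*((53 + j)*(1/(2*j))) = 3*((53 + j)/(2*j)) = 3*(53 + j)/(2*j))
G = -18 (G = -23 + 5 = -18)
T = 117/28 (T = -3*(53 - 14)/(2*(-14)) = -3*(-1)*39/(2*14) = -1*(-117/28) = 117/28 ≈ 4.1786)
√(T + X(G)) = √(117/28 - 18) = √(-387/28) = 3*I*√301/14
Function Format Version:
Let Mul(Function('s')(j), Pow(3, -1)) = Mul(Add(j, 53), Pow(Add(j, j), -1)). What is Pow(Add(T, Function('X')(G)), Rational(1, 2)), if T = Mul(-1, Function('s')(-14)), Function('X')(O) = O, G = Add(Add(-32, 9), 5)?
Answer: Mul(Rational(3, 14), I, Pow(301, Rational(1, 2))) ≈ Mul(3.7177, I)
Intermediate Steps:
Function('s')(j) = Mul(Rational(3, 2), Pow(j, -1), Add(53, j)) (Function('s')(j) = Mul(3, Mul(Add(j, 53), Pow(Add(j, j), -1))) = Mul(3, Mul(Add(53, j), Pow(Mul(2, j), -1))) = Mul(3, Mul(Add(53, j), Mul(Rational(1, 2), Pow(j, -1)))) = Mul(3, Mul(Rational(1, 2), Pow(j, -1), Add(53, j))) = Mul(Rational(3, 2), Pow(j, -1), Add(53, j)))
G = -18 (G = Add(-23, 5) = -18)
T = Rational(117, 28) (T = Mul(-1, Mul(Rational(3, 2), Pow(-14, -1), Add(53, -14))) = Mul(-1, Mul(Rational(3, 2), Rational(-1, 14), 39)) = Mul(-1, Rational(-117, 28)) = Rational(117, 28) ≈ 4.1786)
Pow(Add(T, Function('X')(G)), Rational(1, 2)) = Pow(Add(Rational(117, 28), -18), Rational(1, 2)) = Pow(Rational(-387, 28), Rational(1, 2)) = Mul(Rational(3, 14), I, Pow(301, Rational(1, 2)))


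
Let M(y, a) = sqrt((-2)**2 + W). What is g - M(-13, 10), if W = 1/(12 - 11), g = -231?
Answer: -231 - sqrt(5) ≈ -233.24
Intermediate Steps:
W = 1 (W = 1/1 = 1)
M(y, a) = sqrt(5) (M(y, a) = sqrt((-2)**2 + 1) = sqrt(4 + 1) = sqrt(5))
g - M(-13, 10) = -231 - sqrt(5)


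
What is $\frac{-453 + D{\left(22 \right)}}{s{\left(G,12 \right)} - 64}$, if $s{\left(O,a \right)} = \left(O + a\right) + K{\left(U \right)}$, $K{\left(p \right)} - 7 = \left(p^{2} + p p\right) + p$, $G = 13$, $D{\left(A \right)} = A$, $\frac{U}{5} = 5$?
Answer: $- \frac{431}{1243} \approx -0.34674$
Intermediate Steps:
$U = 25$ ($U = 5 \cdot 5 = 25$)
$K{\left(p \right)} = 7 + p + 2 p^{2}$ ($K{\left(p \right)} = 7 + \left(\left(p^{2} + p p\right) + p\right) = 7 + \left(\left(p^{2} + p^{2}\right) + p\right) = 7 + \left(2 p^{2} + p\right) = 7 + \left(p + 2 p^{2}\right) = 7 + p + 2 p^{2}$)
$s{\left(O,a \right)} = 1282 + O + a$ ($s{\left(O,a \right)} = \left(O + a\right) + \left(7 + 25 + 2 \cdot 25^{2}\right) = \left(O + a\right) + \left(7 + 25 + 2 \cdot 625\right) = \left(O + a\right) + \left(7 + 25 + 1250\right) = \left(O + a\right) + 1282 = 1282 + O + a$)
$\frac{-453 + D{\left(22 \right)}}{s{\left(G,12 \right)} - 64} = \frac{-453 + 22}{\left(1282 + 13 + 12\right) - 64} = - \frac{431}{1307 - 64} = - \frac{431}{1243}$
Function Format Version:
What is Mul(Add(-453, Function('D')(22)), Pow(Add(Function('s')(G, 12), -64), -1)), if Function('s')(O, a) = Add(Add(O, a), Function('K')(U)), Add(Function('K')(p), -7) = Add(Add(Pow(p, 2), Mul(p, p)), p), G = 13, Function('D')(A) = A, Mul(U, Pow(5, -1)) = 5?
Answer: Rational(-431, 1243) ≈ -0.34674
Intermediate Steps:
U = 25 (U = Mul(5, 5) = 25)
Function('K')(p) = Add(7, p, Mul(2, Pow(p, 2))) (Function('K')(p) = Add(7, Add(Add(Pow(p, 2), Mul(p, p)), p)) = Add(7, Add(Add(Pow(p, 2), Pow(p, 2)), p)) = Add(7, Add(Mul(2, Pow(p, 2)), p)) = Add(7, Add(p, Mul(2, Pow(p, 2)))) = Add(7, p, Mul(2, Pow(p, 2))))
Function('s')(O, a) = Add(1282, O, a) (Function('s')(O, a) = Add(Add(O, a), Add(7, 25, Mul(2, Pow(25, 2)))) = Add(Add(O, a), Add(7, 25, Mul(2, 625))) = Add(Add(O, a), Add(7, 25, 1250)) = Add(Add(O, a), 1282) = Add(1282, O, a))
Mul(Add(-453, Function('D')(22)), Pow(Add(Function('s')(G, 12), -64), -1)) = Mul(Add(-453, 22), Pow(Add(Add(1282, 13, 12), -64), -1)) = Mul(-431, Pow(Add(1307, -64), -1)) = Mul(-431, Pow(1243, -1)) = Mul(-431, Rational(1, 1243)) = Rational(-431, 1243)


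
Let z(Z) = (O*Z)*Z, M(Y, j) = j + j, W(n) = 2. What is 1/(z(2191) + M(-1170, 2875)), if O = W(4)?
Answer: 1/9606712 ≈ 1.0409e-7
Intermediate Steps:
O = 2
M(Y, j) = 2*j
z(Z) = 2*Z² (z(Z) = (2*Z)*Z = 2*Z²)
1/(z(2191) + M(-1170, 2875)) = 1/(2*2191² + 2*2875) = 1/(2*4800481 + 5750) = 1/(9600962 + 5750) = 1/9606712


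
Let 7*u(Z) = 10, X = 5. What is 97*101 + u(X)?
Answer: 68589/7 ≈ 9798.4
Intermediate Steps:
u(Z) = 10/7 (u(Z) = (⅐)*10 = 10/7)
97*101 + u(X) = 97*101 + 10/7 = 9797 + 10/7 = 68589/7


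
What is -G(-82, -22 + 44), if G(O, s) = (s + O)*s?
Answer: 1320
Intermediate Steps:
G(O, s) = s*(O + s) (G(O, s) = (O + s)*s = s*(O + s))
-G(-82, -22 + 44) = -(-22 + 44)*(-82 + (-22 + 44)) = -22*(-82 + 22) = -22*(-60) = -1*(-1320) = 1320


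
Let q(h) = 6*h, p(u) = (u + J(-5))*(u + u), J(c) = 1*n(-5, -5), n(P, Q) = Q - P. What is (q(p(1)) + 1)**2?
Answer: 169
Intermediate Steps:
J(c) = 0 (J(c) = 1*(-5 - 1*(-5)) = 1*(-5 + 5) = 1*0 = 0)
p(u) = 2*u**2 (p(u) = (u + 0)*(u + u) = u*(2*u) = 2*u**2)
(q(p(1)) + 1)**2 = (6*(2*1**2) + 1)**2 = (6*(2*1) + 1)**2 = (6*2 + 1)**2 = (12 + 1)**2 = 13**2 = 169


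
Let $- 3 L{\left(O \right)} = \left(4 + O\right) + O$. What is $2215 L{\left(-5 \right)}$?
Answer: $4430$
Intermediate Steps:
$L{\left(O \right)} = - \frac{4}{3} - \frac{2 O}{3}$ ($L{\left(O \right)} = - \frac{\left(4 + O\right) + O}{3} = - \frac{4 + 2 O}{3} = - \frac{4}{3} - \frac{2 O}{3}$)
$2215 L{\left(-5 \right)} = 2215 \left(- \frac{4}{3} - - \frac{10}{3}\right) = 2215 \left(- \frac{4}{3} + \frac{10}{3}\right) = 2215 \cdot 2 = 4430$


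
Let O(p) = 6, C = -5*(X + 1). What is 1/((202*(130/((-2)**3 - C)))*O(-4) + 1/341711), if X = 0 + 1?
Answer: 341711/26919992581 ≈ 1.2694e-5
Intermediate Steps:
X = 1
C = -10 (C = -5*(1 + 1) = -5*2 = -10)
1/((202*(130/((-2)**3 - C)))*O(-4) + 1/341711) = 1/((202*(130/((-2)**3 - 1*(-10))))*6 + 1/341711) = 1/((202*(130/(-8 + 10)))*6 + 1/341711) = 1/((202*(130/2))*6 + 1/341711) = 1/((202*(130*(1/2)))*6 + 1/341711) = 1/((202*65)*6 + 1/341711) = 1/(13130*6 + 1/341711) = 1/(78780 + 1/341711) = 1/(26919992581/341711) = 341711/26919992581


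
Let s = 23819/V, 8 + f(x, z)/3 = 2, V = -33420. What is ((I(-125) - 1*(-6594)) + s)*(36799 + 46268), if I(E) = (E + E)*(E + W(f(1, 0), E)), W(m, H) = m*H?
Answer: -485499682989571/11140 ≈ -4.3582e+10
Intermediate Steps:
f(x, z) = -18 (f(x, z) = -24 + 3*2 = -24 + 6 = -18)
W(m, H) = H*m
I(E) = -34*E² (I(E) = (E + E)*(E + E*(-18)) = (2*E)*(E - 18*E) = (2*E)*(-17*E) = -34*E²)
s = -23819/33420 (s = 23819/(-33420) = 23819*(-1/33420) = -23819/33420 ≈ -0.71272)
((I(-125) - 1*(-6594)) + s)*(36799 + 46268) = ((-34*(-125)² - 1*(-6594)) - 23819/33420)*(36799 + 46268) = ((-34*15625 + 6594) - 23819/33420)*83067 = ((-531250 + 6594) - 23819/33420)*83067 = (-524656 - 23819/33420)*83067 = -17534027339/33420*83067 = -485499682989571/11140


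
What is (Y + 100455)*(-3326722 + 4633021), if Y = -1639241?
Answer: -2010114613014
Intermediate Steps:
(Y + 100455)*(-3326722 + 4633021) = (-1639241 + 100455)*(-3326722 + 4633021) = -1538786*1306299 = -2010114613014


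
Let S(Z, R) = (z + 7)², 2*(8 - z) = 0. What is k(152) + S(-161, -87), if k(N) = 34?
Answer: 259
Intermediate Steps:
z = 8 (z = 8 - ½*0 = 8 + 0 = 8)
S(Z, R) = 225 (S(Z, R) = (8 + 7)² = 15² = 225)
k(152) + S(-161, -87) = 34 + 225 = 259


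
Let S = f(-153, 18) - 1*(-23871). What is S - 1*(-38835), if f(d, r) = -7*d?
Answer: 63777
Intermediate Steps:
S = 24942 (S = -7*(-153) - 1*(-23871) = 1071 + 23871 = 24942)
S - 1*(-38835) = 24942 - 1*(-38835) = 24942 + 38835 = 63777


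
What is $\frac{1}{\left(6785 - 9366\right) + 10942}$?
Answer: $\frac{1}{8361} \approx 0.0001196$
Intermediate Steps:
$\frac{1}{\left(6785 - 9366\right) + 10942} = \frac{1}{-2581 + 10942} = \frac{1}{8361}$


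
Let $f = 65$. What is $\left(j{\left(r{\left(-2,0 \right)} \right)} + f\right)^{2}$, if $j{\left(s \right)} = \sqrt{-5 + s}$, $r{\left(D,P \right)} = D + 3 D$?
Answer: $\left(65 + i \sqrt{13}\right)^{2} \approx 4212.0 + 468.72 i$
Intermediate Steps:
$r{\left(D,P \right)} = 4 D$
$\left(j{\left(r{\left(-2,0 \right)} \right)} + f\right)^{2} = \left(\sqrt{-5 + 4 \left(-2\right)} + 65\right)^{2} = \left(\sqrt{-5 - 8} + 65\right)^{2} = \left(\sqrt{-13} + 65\right)^{2} = \left(i \sqrt{13} + 65\right)^{2} = \left(65 + i \sqrt{13}\right)^{2}$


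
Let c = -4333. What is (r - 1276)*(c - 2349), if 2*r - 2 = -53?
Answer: 8696623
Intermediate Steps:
r = -51/2 (r = 1 + (½)*(-53) = 1 - 53/2 = -51/2 ≈ -25.500)
(r - 1276)*(c - 2349) = (-51/2 - 1276)*(-4333 - 2349) = -2603/2*(-6682) = 8696623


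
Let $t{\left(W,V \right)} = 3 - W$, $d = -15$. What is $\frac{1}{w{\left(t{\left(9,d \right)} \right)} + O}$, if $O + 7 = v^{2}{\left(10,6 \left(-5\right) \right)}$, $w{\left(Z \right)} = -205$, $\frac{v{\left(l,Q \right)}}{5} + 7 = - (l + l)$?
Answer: $\frac{1}{18013} \approx 5.5515 \cdot 10^{-5}$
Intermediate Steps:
$v{\left(l,Q \right)} = -35 - 10 l$ ($v{\left(l,Q \right)} = -35 + 5 \left(- (l + l)\right) = -35 + 5 \left(- 2 l\right) = -35 - 10 l$)
$O = 18218$ ($O = -7 + \left(-35 - 100\right)^{2} = -7 + \left(-135\right)^{2} = -7 + 18225 = 18218$)
$\frac{1}{w{\left(t{\left(9,d \right)} \right)} + O} = \frac{1}{-205 + 18218} = \frac{1}{18013}$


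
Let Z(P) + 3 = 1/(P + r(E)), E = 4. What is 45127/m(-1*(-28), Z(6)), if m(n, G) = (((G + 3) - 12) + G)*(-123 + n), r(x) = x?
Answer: 45127/1406 ≈ 32.096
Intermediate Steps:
Z(P) = -3 + 1/(4 + P) (Z(P) = -3 + 1/(P + 4) = -3 + 1/(4 + P))
m(n, G) = (-123 + n)*(-9 + 2*G) (m(n, G) = (((3 + G) - 12) + G)*(-123 + n) = ((-9 + G) + G)*(-123 + n) = (-9 + 2*G)*(-123 + n) = (-123 + n)*(-9 + 2*G))
45127/m(-1*(-28), Z(6)) = 45127/(1107 - 246*(-11 - 3*6)/(4 + 6) - (-9)*(-28) + 2*((-11 - 3*6)/(4 + 6))*(-1*(-28))) = 45127/(1107 - 246*(-11 - 18)/10 - 9*28 + 2*((-11 - 18)/10)*28) = 45127/(1107 - 123*(-29)/5 - 252 + 2*((1/10)*(-29))*28) = 45127/(1107 - 246*(-29/10) - 252 + 2*(-29/10)*28) = 45127/(1107 + 3567/5 - 252 - 812/5) = 45127/1406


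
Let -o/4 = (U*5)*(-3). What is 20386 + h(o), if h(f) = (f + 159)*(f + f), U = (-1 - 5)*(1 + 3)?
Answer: 3709666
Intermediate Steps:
U = -24 (U = -6*4 = -24)
o = -1440 (o = -4*(-24*5)*(-3) = -(-480)*(-3) = -4*360 = -1440)
h(f) = 2*f*(159 + f) (h(f) = (159 + f)*(2*f) = 2*f*(159 + f))
20386 + h(o) = 20386 + 2*(-1440)*(159 - 1440) = 20386 + 2*(-1440)*(-1281) = 20386 + 3689280 = 3709666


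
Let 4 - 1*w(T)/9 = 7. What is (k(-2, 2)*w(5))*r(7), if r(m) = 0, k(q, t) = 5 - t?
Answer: 0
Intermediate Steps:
w(T) = -27 (w(T) = 36 - 9*7 = 36 - 63 = -27)
(k(-2, 2)*w(5))*r(7) = ((5 - 1*2)*(-27))*0 = ((5 - 2)*(-27))*0 = (3*(-27))*0 = -81*0 = 0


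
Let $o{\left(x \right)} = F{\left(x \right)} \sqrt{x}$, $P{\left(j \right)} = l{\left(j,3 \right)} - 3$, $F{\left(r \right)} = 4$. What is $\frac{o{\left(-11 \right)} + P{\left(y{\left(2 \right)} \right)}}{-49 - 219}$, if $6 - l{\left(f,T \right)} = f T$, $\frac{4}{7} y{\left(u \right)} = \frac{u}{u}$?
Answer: $\frac{9}{1072} - \frac{i \sqrt{11}}{67} \approx 0.0083955 - 0.049502 i$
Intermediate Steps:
$y{\left(u \right)} = \frac{7}{4}$ ($y{\left(u \right)} = \frac{7 \frac{u}{u}}{4} = \frac{7}{4} \cdot 1 = \frac{7}{4}$)
$l{\left(f,T \right)} = 6 - T f$ ($l{\left(f,T \right)} = 6 - f T = 6 - T f$)
$P{\left(j \right)} = 3 - 3 j$ ($P{\left(j \right)} = \left(6 - 3 j\right) - 3 = 3 - 3 j$)
$o{\left(x \right)} = 4 \sqrt{x}$
$\frac{o{\left(-11 \right)} + P{\left(y{\left(2 \right)} \right)}}{-49 - 219} = \frac{4 \sqrt{-11} + \left(3 - \frac{21}{4}\right)}{-49 - 219} = \frac{4 i \sqrt{11} + \left(3 - \frac{21}{4}\right)}{-268} = \left(4 i \sqrt{11} - \frac{9}{4}\right) \left(- \frac{1}{268}\right) = \left(- \frac{9}{4} + 4 i \sqrt{11}\right) \left(- \frac{1}{268}\right) = \frac{9}{1072} - \frac{i \sqrt{11}}{67}$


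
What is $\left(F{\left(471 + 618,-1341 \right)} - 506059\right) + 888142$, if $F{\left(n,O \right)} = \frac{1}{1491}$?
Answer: $\frac{569685754}{1491} \approx 3.8208 \cdot 10^{5}$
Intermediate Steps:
$F{\left(n,O \right)} = \frac{1}{1491}$
$\left(F{\left(471 + 618,-1341 \right)} - 506059\right) + 888142 = \left(\frac{1}{1491} - 506059\right) + 888142 = - \frac{754533968}{1491} + 888142 = \frac{569685754}{1491}$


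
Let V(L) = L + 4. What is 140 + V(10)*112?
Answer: 1708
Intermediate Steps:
V(L) = 4 + L
140 + V(10)*112 = 140 + (4 + 10)*112 = 140 + 14*112 = 140 + 1568 = 1708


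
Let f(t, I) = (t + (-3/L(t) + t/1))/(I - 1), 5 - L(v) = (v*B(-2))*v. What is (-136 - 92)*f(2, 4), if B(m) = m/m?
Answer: -76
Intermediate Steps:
B(m) = 1
L(v) = 5 - v**2 (L(v) = 5 - v*1*v = 5 - v*v = 5 - v**2)
f(t, I) = (-3/(5 - t**2) + 2*t)/(-1 + I) (f(t, I) = (t + (-3/(5 - t**2) + t/1))/(I - 1) = (t + (-3/(5 - t**2) + t*1))/(-1 + I) = (t + (-3/(5 - t**2) + t))/(-1 + I) = (t + (t - 3/(5 - t**2)))/(-1 + I) = (-3/(5 - t**2) + 2*t)/(-1 + I))
(-136 - 92)*f(2, 4) = (-136 - 92)*((3 + 2*2*(-5 + 2**2))/((-1 + 4)*(-5 + 2**2))) = -228*(3 + 2*2*(-5 + 4))/(3*(-5 + 4)) = -76*(3 + 2*2*(-1))/(-1) = -76*(-1)*(3 - 4) = -76*(-1)*(-1) = -228*1/3 = -76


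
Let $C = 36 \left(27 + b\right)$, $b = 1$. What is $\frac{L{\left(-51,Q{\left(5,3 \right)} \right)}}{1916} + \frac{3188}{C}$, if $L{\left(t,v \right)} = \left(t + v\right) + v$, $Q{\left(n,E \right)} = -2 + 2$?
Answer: $\frac{189275}{60354} \approx 3.1361$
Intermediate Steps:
$Q{\left(n,E \right)} = 0$
$C = 1008$ ($C = 36 \left(27 + 1\right) = 36 \cdot 28 = 1008$)
$L{\left(t,v \right)} = t + 2 v$
$\frac{L{\left(-51,Q{\left(5,3 \right)} \right)}}{1916} + \frac{3188}{C} = \frac{-51 + 2 \cdot 0}{1916} + \frac{3188}{1008} = \left(-51 + 0\right) \frac{1}{1916} + 3188 \cdot \frac{1}{1008} = \left(-51\right) \frac{1}{1916} + \frac{797}{252} = - \frac{51}{1916} + \frac{797}{252} = \frac{189275}{60354}$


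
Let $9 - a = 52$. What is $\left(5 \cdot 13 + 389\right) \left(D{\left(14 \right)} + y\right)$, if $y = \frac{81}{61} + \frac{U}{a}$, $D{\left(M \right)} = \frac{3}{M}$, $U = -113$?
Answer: $\frac{34761191}{18361} \approx 1893.2$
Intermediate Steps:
$a = -43$ ($a = 9 - 52 = -43$)
$y = \frac{10376}{2623}$ ($y = \frac{81}{61} - \frac{113}{-43} = 81 \cdot \frac{1}{61} - - \frac{113}{43} = \frac{81}{61} + \frac{113}{43} = \frac{10376}{2623} \approx 3.9558$)
$\left(5 \cdot 13 + 389\right) \left(D{\left(14 \right)} + y\right) = \left(5 \cdot 13 + 389\right) \left(\frac{3}{14} + \frac{10376}{2623}\right) = \left(65 + 389\right) \left(3 \cdot \frac{1}{14} + \frac{10376}{2623}\right) = 454 \left(\frac{3}{14} + \frac{10376}{2623}\right) = 454 \cdot \frac{153133}{36722} = \frac{34761191}{18361}$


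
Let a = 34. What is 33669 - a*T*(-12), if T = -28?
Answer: 22245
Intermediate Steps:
33669 - a*T*(-12) = 33669 - 34*(-28)*(-12) = 33669 - (-952)*(-12) = 33669 - 1*11424 = 33669 - 11424 = 22245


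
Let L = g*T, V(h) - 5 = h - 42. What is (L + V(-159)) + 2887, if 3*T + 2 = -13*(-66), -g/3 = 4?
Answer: -733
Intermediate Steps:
g = -12 (g = -3*4 = -12)
T = 856/3 (T = -⅔ + (-13*(-66))/3 = -⅔ + (⅓)*858 = -⅔ + 286 = 856/3 ≈ 285.33)
V(h) = -37 + h (V(h) = 5 + (h - 42) = 5 + (-42 + h) = -37 + h)
L = -3424 (L = -12*856/3 = -3424)
(L + V(-159)) + 2887 = (-3424 + (-37 - 159)) + 2887 = (-3424 - 196) + 2887 = -3620 + 2887 = -733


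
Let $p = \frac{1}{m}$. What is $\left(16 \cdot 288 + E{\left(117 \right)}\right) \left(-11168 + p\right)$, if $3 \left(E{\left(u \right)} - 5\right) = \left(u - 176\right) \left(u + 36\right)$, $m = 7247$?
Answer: $- \frac{129818929980}{7247} \approx -1.7913 \cdot 10^{7}$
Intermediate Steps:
$E{\left(u \right)} = 5 + \frac{\left(-176 + u\right) \left(36 + u\right)}{3}$ ($E{\left(u \right)} = 5 + \frac{\left(u - 176\right) \left(u + 36\right)}{3} = 5 + \frac{\left(-176 + u\right) \left(36 + u\right)}{3}$)
$p = \frac{1}{7247} \approx 0.00013799$
$\left(16 \cdot 288 + E{\left(117 \right)}\right) \left(-11168 + p\right) = \left(16 \cdot 288 - \left(7567 - 4563\right)\right) \left(-11168 + \frac{1}{7247}\right) = \left(4608 - 3004\right) \left(- \frac{80934495}{7247}\right) = 1604 \left(- \frac{80934495}{7247}\right) = - \frac{129818929980}{7247}$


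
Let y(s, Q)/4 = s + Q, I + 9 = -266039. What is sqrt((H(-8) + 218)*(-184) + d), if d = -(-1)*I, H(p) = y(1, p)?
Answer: 4*I*sqrt(18813) ≈ 548.64*I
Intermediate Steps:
I = -266048 (I = -9 - 266039 = -266048)
y(s, Q) = 4*Q + 4*s (y(s, Q) = 4*(s + Q) = 4*(Q + s) = 4*Q + 4*s)
H(p) = 4 + 4*p (H(p) = 4*p + 4*1 = 4*p + 4 = 4 + 4*p)
d = -266048 (d = -(-1)*(-266048) = -1*266048 = -266048)
sqrt((H(-8) + 218)*(-184) + d) = sqrt(((4 + 4*(-8)) + 218)*(-184) - 266048) = sqrt(((4 - 32) + 218)*(-184) - 266048) = sqrt((-28 + 218)*(-184) - 266048) = sqrt(190*(-184) - 266048) = sqrt(-34960 - 266048) = sqrt(-301008) = 4*I*sqrt(18813)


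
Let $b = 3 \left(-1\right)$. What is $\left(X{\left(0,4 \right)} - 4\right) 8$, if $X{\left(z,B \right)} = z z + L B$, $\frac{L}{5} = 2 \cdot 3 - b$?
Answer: $1408$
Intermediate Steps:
$b = -3$
$L = 45$ ($L = 5 \left(2 \cdot 3 - -3\right) = 5 \left(6 + 3\right) = 5 \cdot 9 = 45$)
$X{\left(z,B \right)} = z^{2} + 45 B$ ($X{\left(z,B \right)} = z z + 45 B = z^{2} + 45 B$)
$\left(X{\left(0,4 \right)} - 4\right) 8 = \left(\left(0^{2} + 45 \cdot 4\right) - 4\right) 8 = \left(\left(0 + 180\right) - 4\right) 8 = \left(180 - 4\right) 8 = 176 \cdot 8 = 1408$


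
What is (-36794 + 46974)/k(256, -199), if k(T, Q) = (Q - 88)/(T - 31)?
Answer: -2290500/287 ≈ -7980.8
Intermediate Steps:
k(T, Q) = (-88 + Q)/(-31 + T)
(-36794 + 46974)/k(256, -199) = (-36794 + 46974)/(((-88 - 199)/(-31 + 256))) = 10180/((-287/225)) = 10180/(((1/225)*(-287))) = 10180/(-287/225) = 10180*(-225/287) = -2290500/287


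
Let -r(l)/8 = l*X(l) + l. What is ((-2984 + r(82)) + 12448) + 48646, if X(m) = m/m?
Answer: 56798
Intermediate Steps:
X(m) = 1
r(l) = -16*l (r(l) = -8*(l*1 + l) = -8*(l + l) = -16*l)
((-2984 + r(82)) + 12448) + 48646 = ((-2984 - 16*82) + 12448) + 48646 = ((-2984 - 1312) + 12448) + 48646 = (-4296 + 12448) + 48646 = 8152 + 48646 = 56798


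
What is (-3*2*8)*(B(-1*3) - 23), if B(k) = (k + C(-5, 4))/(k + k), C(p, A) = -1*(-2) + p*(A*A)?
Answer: 456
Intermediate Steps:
C(p, A) = 2 + p*A²
B(k) = (-78 + k)/(2*k) (B(k) = (k + (2 - 5*4²))/(k + k) = (k + (2 - 5*16))/((2*k)) = (k + (2 - 80))*(1/(2*k)) = (k - 78)*(1/(2*k)) = (-78 + k)*(1/(2*k)) = (-78 + k)/(2*k))
(-3*2*8)*(B(-1*3) - 23) = (-3*2*8)*((-78 - 1*3)/(2*((-1*3))) - 23) = (-6*8)*((½)*(-78 - 3)/(-3) - 23) = -48*((½)*(-⅓)*(-81) - 23) = -48*(27/2 - 23) = -48*(-19/2) = 456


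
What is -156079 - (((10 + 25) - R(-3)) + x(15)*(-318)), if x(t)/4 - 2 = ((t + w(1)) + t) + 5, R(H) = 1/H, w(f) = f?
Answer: -323335/3 ≈ -1.0778e+5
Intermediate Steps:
x(t) = 32 + 8*t (x(t) = 8 + 4*(((t + 1) + t) + 5) = 8 + 4*(((1 + t) + t) + 5) = 8 + 4*((1 + 2*t) + 5) = 8 + 4*(6 + 2*t) = 8 + (24 + 8*t) = 32 + 8*t)
-156079 - (((10 + 25) - R(-3)) + x(15)*(-318)) = -156079 - (((10 + 25) - 1/(-3)) + (32 + 8*15)*(-318)) = -156079 - ((35 - 1*(-⅓)) + (32 + 120)*(-318)) = -156079 - ((35 + ⅓) + 152*(-318)) = -156079 - (106/3 - 48336) = -156079 - 1*(-144902/3) = -156079 + 144902/3 = -323335/3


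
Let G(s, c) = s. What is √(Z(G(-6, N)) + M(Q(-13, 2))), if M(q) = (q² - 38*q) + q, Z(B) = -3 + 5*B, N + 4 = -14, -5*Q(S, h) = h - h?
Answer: I*√33 ≈ 5.7446*I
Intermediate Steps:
Q(S, h) = 0 (Q(S, h) = -(h - h)/5 = -⅕*0 = 0)
N = -18 (N = -4 - 14 = -18)
M(q) = q² - 37*q
√(Z(G(-6, N)) + M(Q(-13, 2))) = √((-3 + 5*(-6)) + 0*(-37 + 0)) = √((-3 - 30) + 0*(-37)) = √(-33 + 0) = √(-33) = I*√33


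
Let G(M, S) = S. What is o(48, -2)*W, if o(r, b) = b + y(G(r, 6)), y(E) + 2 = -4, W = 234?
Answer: -1872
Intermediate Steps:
y(E) = -6 (y(E) = -2 - 4 = -6)
o(r, b) = -6 + b (o(r, b) = b - 6 = -6 + b)
o(48, -2)*W = (-6 - 2)*234 = -8*234 = -1872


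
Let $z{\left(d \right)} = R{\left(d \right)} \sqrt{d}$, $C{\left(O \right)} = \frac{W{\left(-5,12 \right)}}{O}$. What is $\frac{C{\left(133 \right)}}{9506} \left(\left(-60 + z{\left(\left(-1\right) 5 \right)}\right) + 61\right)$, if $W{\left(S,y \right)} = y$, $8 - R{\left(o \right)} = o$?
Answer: $\frac{6}{632149} + \frac{78 i \sqrt{5}}{632149} \approx 9.4914 \cdot 10^{-6} + 0.00027591 i$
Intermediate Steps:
$R{\left(o \right)} = 8 - o$
$C{\left(O \right)} = \frac{12}{O}$
$z{\left(d \right)} = \sqrt{d} \left(8 - d\right)$ ($z{\left(d \right)} = \left(8 - d\right) \sqrt{d} = \sqrt{d} \left(8 - d\right)$)
$\frac{C{\left(133 \right)}}{9506} \left(\left(-60 + z{\left(\left(-1\right) 5 \right)}\right) + 61\right) = \frac{12 \cdot \frac{1}{133}}{9506} \left(\left(-60 + \sqrt{\left(-1\right) 5} \left(8 - \left(-1\right) 5\right)\right) + 61\right) = 12 \cdot \frac{1}{133} \cdot \frac{1}{9506} \left(\left(-60 + \sqrt{-5} \left(8 - -5\right)\right) + 61\right) = \frac{12}{133} \cdot \frac{1}{9506} \left(\left(-60 + i \sqrt{5} \left(8 + 5\right)\right) + 61\right) = \frac{6 \left(\left(-60 + i \sqrt{5} \cdot 13\right) + 61\right)}{632149} = \frac{6 \left(\left(-60 + 13 i \sqrt{5}\right) + 61\right)}{632149} = \frac{6 \left(1 + 13 i \sqrt{5}\right)}{632149} = \frac{6}{632149} + \frac{78 i \sqrt{5}}{632149}$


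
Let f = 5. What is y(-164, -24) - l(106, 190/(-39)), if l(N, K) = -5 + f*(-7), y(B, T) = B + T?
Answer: -148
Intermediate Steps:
l(N, K) = -40 (l(N, K) = -5 + 5*(-7) = -5 - 35 = -40)
y(-164, -24) - l(106, 190/(-39)) = (-164 - 24) - 1*(-40) = -188 + 40 = -148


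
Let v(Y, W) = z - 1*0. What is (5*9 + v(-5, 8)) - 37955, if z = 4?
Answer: -37906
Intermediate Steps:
v(Y, W) = 4 (v(Y, W) = 4 - 1*0 = 4 + 0 = 4)
(5*9 + v(-5, 8)) - 37955 = (5*9 + 4) - 37955 = (45 + 4) - 37955 = 49 - 37955 = -37906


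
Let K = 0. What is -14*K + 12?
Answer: 12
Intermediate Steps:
-14*K + 12 = -14*0 + 12 = 0 + 12 = 12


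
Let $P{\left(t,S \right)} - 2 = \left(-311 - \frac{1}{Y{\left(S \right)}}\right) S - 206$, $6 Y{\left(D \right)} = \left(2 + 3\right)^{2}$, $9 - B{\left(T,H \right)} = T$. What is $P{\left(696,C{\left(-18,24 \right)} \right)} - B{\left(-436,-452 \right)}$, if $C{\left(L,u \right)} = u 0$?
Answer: $-649$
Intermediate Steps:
$B{\left(T,H \right)} = 9 - T$
$Y{\left(D \right)} = \frac{25}{6}$ ($Y{\left(D \right)} = \frac{\left(2 + 3\right)^{2}}{6} = \frac{5^{2}}{6} = \frac{1}{6} \cdot 25 = \frac{25}{6}$)
$C{\left(L,u \right)} = 0$
$P{\left(t,S \right)} = -204 - \frac{7781 S}{25}$ ($P{\left(t,S \right)} = 2 + \left(\left(-311 - \frac{1}{\frac{25}{6}}\right) S - 206\right) = 2 + \left(\left(-311 - \frac{6}{25}\right) S - 206\right) = 2 - \left(206 + \frac{7781 S}{25}\right) = -204 - \frac{7781 S}{25}$)
$P{\left(696,C{\left(-18,24 \right)} \right)} - B{\left(-436,-452 \right)} = \left(-204 - 0\right) - \left(9 - -436\right) = \left(-204 + 0\right) - \left(9 + 436\right) = -204 - 445 = -649$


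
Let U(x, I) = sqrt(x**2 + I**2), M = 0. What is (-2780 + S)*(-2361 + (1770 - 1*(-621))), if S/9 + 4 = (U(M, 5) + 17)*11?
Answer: -19140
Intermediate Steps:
U(x, I) = sqrt(I**2 + x**2)
S = 2142 (S = -36 + 9*((sqrt(5**2 + 0**2) + 17)*11) = -36 + 9*((sqrt(25 + 0) + 17)*11) = -36 + 9*((sqrt(25) + 17)*11) = -36 + 9*((5 + 17)*11) = -36 + 9*(22*11) = -36 + 9*242 = -36 + 2178 = 2142)
(-2780 + S)*(-2361 + (1770 - 1*(-621))) = (-2780 + 2142)*(-2361 + (1770 - 1*(-621))) = -638*(-2361 + (1770 + 621)) = -638*(-2361 + 2391) = -638*30 = -19140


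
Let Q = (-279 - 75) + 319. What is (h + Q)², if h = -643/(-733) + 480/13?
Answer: 712035856/90801841 ≈ 7.8416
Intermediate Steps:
Q = -35 (Q = -354 + 319 = -35)
h = 360199/9529 (h = -643*(-1/733) + 480*(1/13) = 643/733 + 480/13 = 360199/9529 ≈ 37.800)
(h + Q)² = (360199/9529 - 35)² = (26684/9529)² = 712035856/90801841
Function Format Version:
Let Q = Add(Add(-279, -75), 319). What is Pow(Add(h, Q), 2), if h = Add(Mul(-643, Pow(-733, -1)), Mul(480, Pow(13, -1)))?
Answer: Rational(712035856, 90801841) ≈ 7.8416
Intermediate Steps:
Q = -35 (Q = Add(-354, 319) = -35)
h = Rational(360199, 9529) (h = Add(Mul(-643, Rational(-1, 733)), Mul(480, Rational(1, 13))) = Add(Rational(643, 733), Rational(480, 13)) = Rational(360199, 9529) ≈ 37.800)
Pow(Add(h, Q), 2) = Pow(Add(Rational(360199, 9529), -35), 2) = Pow(Rational(26684, 9529), 2) = Rational(712035856, 90801841)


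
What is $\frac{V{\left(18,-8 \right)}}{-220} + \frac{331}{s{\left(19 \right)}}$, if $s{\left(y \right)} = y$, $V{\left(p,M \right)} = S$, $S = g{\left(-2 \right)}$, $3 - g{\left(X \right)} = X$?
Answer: $\frac{14545}{836} \approx 17.398$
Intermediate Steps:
$g{\left(X \right)} = 3 - X$
$S = 5$ ($S = 3 - -2 = 3 + 2 = 5$)
$V{\left(p,M \right)} = 5$
$\frac{V{\left(18,-8 \right)}}{-220} + \frac{331}{s{\left(19 \right)}} = \frac{5}{-220} + \frac{331}{19} = 5 \left(- \frac{1}{220}\right) + 331 \cdot \frac{1}{19} = - \frac{1}{44} + \frac{331}{19} = \frac{14545}{836}$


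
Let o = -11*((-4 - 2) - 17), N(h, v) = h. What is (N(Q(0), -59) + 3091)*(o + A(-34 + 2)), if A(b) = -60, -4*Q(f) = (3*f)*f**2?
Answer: 596563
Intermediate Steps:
Q(f) = -3*f**3/4 (Q(f) = -3*f*f**2/4 = -3*f**3/4)
o = 253 (o = -11*(-6 - 17) = -11*(-23) = 253)
(N(Q(0), -59) + 3091)*(o + A(-34 + 2)) = (-3/4*0**3 + 3091)*(253 - 60) = (-3/4*0 + 3091)*193 = (0 + 3091)*193 = 3091*193 = 596563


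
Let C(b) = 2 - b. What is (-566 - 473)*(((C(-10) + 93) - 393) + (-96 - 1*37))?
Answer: 437419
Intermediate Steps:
(-566 - 473)*(((C(-10) + 93) - 393) + (-96 - 1*37)) = (-566 - 473)*((((2 - 1*(-10)) + 93) - 393) + (-96 - 1*37)) = -1039*((((2 + 10) + 93) - 393) + (-96 - 37)) = -1039*(((12 + 93) - 393) - 133) = -1039*((105 - 393) - 133) = -1039*(-288 - 133) = -1039*(-421) = 437419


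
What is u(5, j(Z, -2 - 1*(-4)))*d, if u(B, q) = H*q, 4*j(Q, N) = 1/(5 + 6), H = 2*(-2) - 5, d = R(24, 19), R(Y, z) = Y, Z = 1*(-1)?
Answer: -54/11 ≈ -4.9091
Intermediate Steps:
Z = -1
d = 24
H = -9 (H = -4 - 5 = -9)
j(Q, N) = 1/44 (j(Q, N) = 1/(4*(5 + 6)) = (¼)/11 = (¼)*(1/11) = 1/44)
u(B, q) = -9*q
u(5, j(Z, -2 - 1*(-4)))*d = -9*1/44*24 = -9/44*24 = -54/11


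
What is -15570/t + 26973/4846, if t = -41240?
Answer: 59390937/9992452 ≈ 5.9436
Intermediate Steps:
-15570/t + 26973/4846 = -15570/(-41240) + 26973/4846 = -15570*(-1/41240) + 26973*(1/4846) = 1557/4124 + 26973/4846 = 59390937/9992452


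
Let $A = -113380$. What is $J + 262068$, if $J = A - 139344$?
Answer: $9344$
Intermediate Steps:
$J = -252724$ ($J = -113380 - 139344 = -252724$)
$J + 262068 = -252724 + 262068 = 9344$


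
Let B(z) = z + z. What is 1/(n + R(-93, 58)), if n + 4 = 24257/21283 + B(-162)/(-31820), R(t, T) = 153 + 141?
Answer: 169306265/49293505208 ≈ 0.0034347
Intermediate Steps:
B(z) = 2*z
R(t, T) = 294
n = -482536702/169306265 (n = -4 + (24257/21283 + (2*(-162))/(-31820)) = -4 + (24257*(1/21283) - 324*(-1/31820)) = -4 + (24257/21283 + 81/7955) = -4 + 194688358/169306265 = -482536702/169306265 ≈ -2.8501)
1/(n + R(-93, 58)) = 1/(-482536702/169306265 + 294) = 1/(49293505208/169306265) = 169306265/49293505208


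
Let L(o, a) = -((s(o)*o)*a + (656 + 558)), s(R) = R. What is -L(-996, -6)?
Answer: -5950882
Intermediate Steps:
L(o, a) = -1214 - a*o**2 (L(o, a) = -((o*o)*a + (656 + 558)) = -(o**2*a + 1214) = -(a*o**2 + 1214) = -(1214 + a*o**2) = -1214 - a*o**2)
-L(-996, -6) = -(-1214 - 1*(-6)*(-996)**2) = -(-1214 - 1*(-6)*992016) = -(-1214 + 5952096) = -1*5950882 = -5950882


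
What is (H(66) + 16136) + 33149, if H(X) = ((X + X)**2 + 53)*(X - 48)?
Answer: 363871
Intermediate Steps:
H(X) = (-48 + X)*(53 + 4*X**2) (H(X) = ((2*X)**2 + 53)*(-48 + X) = (4*X**2 + 53)*(-48 + X) = (53 + 4*X**2)*(-48 + X) = (-48 + X)*(53 + 4*X**2))
(H(66) + 16136) + 33149 = ((-2544 - 192*66**2 + 4*66**3 + 53*66) + 16136) + 33149 = ((-2544 - 192*4356 + 4*287496 + 3498) + 16136) + 33149 = ((-2544 - 836352 + 1149984 + 3498) + 16136) + 33149 = (314586 + 16136) + 33149 = 330722 + 33149 = 363871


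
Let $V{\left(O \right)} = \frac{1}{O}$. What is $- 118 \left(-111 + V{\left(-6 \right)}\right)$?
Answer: $\frac{39353}{3} \approx 13118.0$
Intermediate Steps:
$- 118 \left(-111 + V{\left(-6 \right)}\right) = - 118 \left(-111 + \frac{1}{-6}\right) = - 118 \left(-111 - \frac{1}{6}\right) = \left(-118\right) \left(- \frac{667}{6}\right) = \frac{39353}{3}$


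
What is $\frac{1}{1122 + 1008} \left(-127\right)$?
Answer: $- \frac{127}{2130} \approx -0.059624$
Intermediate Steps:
$\frac{1}{1122 + 1008} \left(-127\right) = \frac{1}{2130} \left(-127\right) = - \frac{127}{2130}$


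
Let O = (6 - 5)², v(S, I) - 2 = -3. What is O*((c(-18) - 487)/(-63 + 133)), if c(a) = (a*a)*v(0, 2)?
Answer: -811/70 ≈ -11.586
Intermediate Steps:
v(S, I) = -1 (v(S, I) = 2 - 3 = -1)
c(a) = -a² (c(a) = (a*a)*(-1) = a²*(-1) = -a²)
O = 1 (O = 1² = 1)
O*((c(-18) - 487)/(-63 + 133)) = 1*((-1*(-18)² - 487)/(-63 + 133)) = 1*((-1*324 - 487)/70) = 1*((-324 - 487)*(1/70)) = 1*(-811*1/70) = 1*(-811/70) = -811/70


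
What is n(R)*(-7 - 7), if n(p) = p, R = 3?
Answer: -42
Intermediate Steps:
n(R)*(-7 - 7) = 3*(-7 - 7) = 3*(-14) = -42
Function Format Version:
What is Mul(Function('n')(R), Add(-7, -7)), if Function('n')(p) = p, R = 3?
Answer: -42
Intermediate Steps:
Mul(Function('n')(R), Add(-7, -7)) = Mul(3, Add(-7, -7)) = Mul(3, -14) = -42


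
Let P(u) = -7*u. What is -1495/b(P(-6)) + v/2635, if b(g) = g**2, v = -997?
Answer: -5698033/4648140 ≈ -1.2259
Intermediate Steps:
-1495/b(P(-6)) + v/2635 = -1495/((-7*(-6))**2) - 997/2635 = -1495/(42**2) - 997*1/2635 = -1495/1764 - 997/2635 = -5698033/4648140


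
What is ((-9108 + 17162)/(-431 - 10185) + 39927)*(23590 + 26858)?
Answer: 2672842103268/1327 ≈ 2.0142e+9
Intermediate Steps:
((-9108 + 17162)/(-431 - 10185) + 39927)*(23590 + 26858) = (8054/(-10616) + 39927)*50448 = (8054*(-1/10616) + 39927)*50448 = (-4027/5308 + 39927)*50448 = (211928489/5308)*50448 = 2672842103268/1327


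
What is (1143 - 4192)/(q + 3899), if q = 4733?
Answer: -3049/8632 ≈ -0.35322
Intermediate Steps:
(1143 - 4192)/(q + 3899) = (1143 - 4192)/(4733 + 3899) = -3049/8632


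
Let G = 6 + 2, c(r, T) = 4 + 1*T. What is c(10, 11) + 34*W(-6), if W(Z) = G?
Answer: 287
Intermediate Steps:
c(r, T) = 4 + T
G = 8
W(Z) = 8
c(10, 11) + 34*W(-6) = (4 + 11) + 34*8 = 15 + 272 = 287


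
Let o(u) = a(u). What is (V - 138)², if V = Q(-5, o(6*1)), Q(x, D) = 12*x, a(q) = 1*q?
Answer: 39204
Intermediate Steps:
a(q) = q
o(u) = u
V = -60 (V = 12*(-5) = -60)
(V - 138)² = (-60 - 138)² = (-198)² = 39204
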